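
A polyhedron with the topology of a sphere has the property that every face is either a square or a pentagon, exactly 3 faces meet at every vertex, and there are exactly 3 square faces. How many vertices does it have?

14

Let x be the number of pentagons; then F = 3 + x.
Edge–face incidences: 2E = 4·3 + 5·x = 12 + 5x.
Every vertex has degree 3, so 3V = 2E.
Euler: V − E + F = 2 ⇒ (2E)/3 − E + (3 + x) = 2.
Multiply by 6: 2·(2E) − 3·(2E) + 6·(3 + x) = 12, i.e. 18 + 6x − (12 + 5x) = 12.
Collecting terms: x + 6 = 12, so x = 6.
Then 2E = 12 + 5·6 = 42, so E = 21, V = 2E/3 = 14, F = 3 + 6 = 9.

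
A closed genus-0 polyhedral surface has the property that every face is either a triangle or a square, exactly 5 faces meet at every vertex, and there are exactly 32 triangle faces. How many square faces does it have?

6

Let x be the number of squares; then F = 32 + x.
Edge–face incidences: 2E = 3·32 + 4·x = 96 + 4x.
Every vertex has degree 5, so 5V = 2E.
Euler: V − E + F = 2 ⇒ (2E)/5 − E + (32 + x) = 2.
Multiply by 10: 2·(2E) − 5·(2E) + 10·(32 + x) = 20, i.e. 320 + 10x − 3·(96 + 4x) = 20.
Collecting terms: −2x + 32 = 20, so −2x = −12, so x = 6.
Then 2E = 96 + 4·6 = 120, so E = 60, V = 2E/5 = 24, F = 32 + 6 = 38.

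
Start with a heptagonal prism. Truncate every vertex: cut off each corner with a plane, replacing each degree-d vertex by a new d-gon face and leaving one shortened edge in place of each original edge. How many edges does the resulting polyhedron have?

The base solid has V = 14, E = 21, F = 9.
Truncation replaces each original edge-end by a new vertex, so V′ = 2E = 42.
Each original edge survives, and each old vertex of degree d contributes d new edges; summing degrees gives Σd = 2E, so E′ = E + 2E = 3E = 63.
Each original face survives and each original vertex becomes one new face: F′ = F + V = 23.

63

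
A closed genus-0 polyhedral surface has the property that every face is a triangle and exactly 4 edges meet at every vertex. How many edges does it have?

12

Each face has 3 edges and each edge borders two faces, so 2E = 3F.
Each vertex has degree 4, so 4V = 2E and hence V = 3F/4.
Euler: V − E + F = 2 ⇒ (3F/4) − (3F/2) + F = 2.
Multiply by 8: (6 − 12 + 8)F = 16, i.e. 2F = 16.
So F = 8, E = 3·8/2 = 12, V = 3·8/4 = 6.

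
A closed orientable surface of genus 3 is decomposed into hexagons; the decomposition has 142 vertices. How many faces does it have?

χ = 2 − 2·3 = -4, and every face is a hexagon so 6F = 2E.
V − E + F = -4 with E = 6F/2 gives 142 − (6/2 − 1)·F = -4, so F = 73 and E = 219.

73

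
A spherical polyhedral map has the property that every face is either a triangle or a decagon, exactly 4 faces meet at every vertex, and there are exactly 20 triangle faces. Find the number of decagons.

2

Let x be the number of decagons; then F = 20 + x.
Edge–face incidences: 2E = 3·20 + 10·x = 60 + 10x.
Every vertex has degree 4, so 4V = 2E.
Euler: V − E + F = 2 ⇒ (2E)/4 − E + (20 + x) = 2.
Multiply by 8: 2·(2E) − 4·(2E) + 8·(20 + x) = 16, i.e. 160 + 8x − 2·(60 + 10x) = 16.
Collecting terms: −12x + 40 = 16, so −12x = −24, so x = 2.
Then 2E = 60 + 10·2 = 80, so E = 40, V = 2E/4 = 20, F = 20 + 2 = 22.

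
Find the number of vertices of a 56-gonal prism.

A prism on an n-gon has two n-gon bases and n rectangular sides: V = 2·56 = 112, E = 3·56 = 168, F = 56 + 2 = 58.

112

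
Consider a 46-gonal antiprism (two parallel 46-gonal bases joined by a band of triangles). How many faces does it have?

An antiprism on an n-gon has two n-gon caps and 2n triangles: V = 2·46 = 92, E = 4·46 = 184, F = 2·46 + 2 = 94.
Check: V − E + F = 92 − 184 + 94 = 2.

94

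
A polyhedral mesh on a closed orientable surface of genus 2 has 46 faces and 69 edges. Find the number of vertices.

21

For a closed orientable surface of genus 2, χ = 2 − 2·2 = -2.
V = -2 + E − F = -2 + 69 − 46 = 21.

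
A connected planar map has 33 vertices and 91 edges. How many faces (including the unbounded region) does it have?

Euler's formula for a connected plane graph: V − E + F = 2, so F = 2 − 33 + 91 = 60.

60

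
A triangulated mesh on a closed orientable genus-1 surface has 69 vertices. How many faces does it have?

χ = 2 − 2·1 = 0, and every face is a triangle so 3F = 2E.
V − E + F = 0 with E = 3F/2 gives 69 − (3/2 − 1)·F = 0, so F = 138 and E = 207.

138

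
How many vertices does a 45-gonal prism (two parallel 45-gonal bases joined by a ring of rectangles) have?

A prism on an n-gon has two n-gon bases and n rectangular sides: V = 2·45 = 90, E = 3·45 = 135, F = 45 + 2 = 47.
Check: V − E + F = 90 − 135 + 47 = 2.

90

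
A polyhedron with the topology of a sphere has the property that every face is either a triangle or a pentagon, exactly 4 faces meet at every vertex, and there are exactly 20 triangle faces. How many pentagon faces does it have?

Let x be the number of pentagons; then F = 20 + x.
Edge–face incidences: 2E = 3·20 + 5·x = 60 + 5x.
Every vertex has degree 4, so 4V = 2E.
Euler: V − E + F = 2 ⇒ (2E)/4 − E + (20 + x) = 2.
Multiply by 8: 2·(2E) − 4·(2E) + 8·(20 + x) = 16, i.e. 160 + 8x − 2·(60 + 5x) = 16.
Collecting terms: −2x + 40 = 16, so −2x = −24, so x = 12.
Then 2E = 60 + 5·12 = 120, so E = 60, V = 2E/4 = 30, F = 20 + 12 = 32.

12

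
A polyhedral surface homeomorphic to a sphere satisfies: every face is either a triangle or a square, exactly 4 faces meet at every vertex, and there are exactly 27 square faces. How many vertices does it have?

Let x be the number of triangles; then F = 27 + x.
Edge–face incidences: 2E = 4·27 + 3·x = 108 + 3x.
Every vertex has degree 4, so 4V = 2E.
Euler: V − E + F = 2 ⇒ (2E)/4 − E + (27 + x) = 2.
Multiply by 8: 2·(2E) − 4·(2E) + 8·(27 + x) = 16, i.e. 216 + 8x − 2·(108 + 3x) = 16.
Collecting terms: 2x = 16, so x = 8.
Then 2E = 108 + 3·8 = 132, so E = 66, V = 2E/4 = 33, F = 27 + 8 = 35.

33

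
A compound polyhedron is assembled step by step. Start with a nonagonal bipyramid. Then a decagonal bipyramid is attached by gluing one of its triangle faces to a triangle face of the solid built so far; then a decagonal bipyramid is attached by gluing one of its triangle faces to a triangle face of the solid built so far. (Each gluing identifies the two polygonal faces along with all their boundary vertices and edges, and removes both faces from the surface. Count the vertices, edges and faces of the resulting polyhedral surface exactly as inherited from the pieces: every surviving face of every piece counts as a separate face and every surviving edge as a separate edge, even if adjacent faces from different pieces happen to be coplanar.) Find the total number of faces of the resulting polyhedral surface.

54

A nonagonal bipyramid: V=11, E=27, F=18.
Attach a decagonal bipyramid (V=12, E=30, F=20) along a 3-gon: merge 3 vertices and 3 edges, delete both glued faces → V=20, E=54, F=36.
Attach a decagonal bipyramid (V=12, E=30, F=20) along a 3-gon: merge 3 vertices and 3 edges, delete both glued faces → V=29, E=81, F=54.
Check: V − E + F = 29 − 81 + 54 = 2.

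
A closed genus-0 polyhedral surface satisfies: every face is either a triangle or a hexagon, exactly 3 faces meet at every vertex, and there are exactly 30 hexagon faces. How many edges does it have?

Let x be the number of triangles; then F = 30 + x.
Edge–face incidences: 2E = 6·30 + 3·x = 180 + 3x.
Every vertex has degree 3, so 3V = 2E.
Euler: V − E + F = 2 ⇒ (2E)/3 − E + (30 + x) = 2.
Multiply by 6: 2·(2E) − 3·(2E) + 6·(30 + x) = 12, i.e. 180 + 6x − (180 + 3x) = 12.
Collecting terms: 3x = 12, so x = 4.
Then 2E = 180 + 3·4 = 192, so E = 96, V = 2E/3 = 64, F = 30 + 4 = 34.

96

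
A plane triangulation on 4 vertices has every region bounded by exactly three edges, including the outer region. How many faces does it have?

In a plane triangulation 3F = 2E and V − E + F = 2, so F = 2V − 4 = 2·4 − 4 = 4.

4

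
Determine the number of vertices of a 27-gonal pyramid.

A pyramid on an n-gon base has one n-gon and n triangles: V = 27 + 1 = 28, E = 2·27 = 54, F = 27 + 1 = 28.

28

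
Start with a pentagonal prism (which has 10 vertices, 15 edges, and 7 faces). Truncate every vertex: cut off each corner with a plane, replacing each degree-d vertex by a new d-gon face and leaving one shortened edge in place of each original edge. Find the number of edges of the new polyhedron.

45

Truncation replaces each original edge-end by a new vertex, so V′ = 2E = 30.
Each original edge survives, and each old vertex of degree d contributes d new edges; summing degrees gives Σd = 2E, so E′ = E + 2E = 3E = 45.
Each original face survives and each original vertex becomes one new face: F′ = F + V = 17.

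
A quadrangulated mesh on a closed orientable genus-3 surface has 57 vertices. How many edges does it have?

χ = 2 − 2·3 = -4, and every face is a square so 4F = 2E.
V − E + F = -4 with E = 4F/2 gives 57 − (4/2 − 1)·F = -4, so F = 61 and E = 122.

122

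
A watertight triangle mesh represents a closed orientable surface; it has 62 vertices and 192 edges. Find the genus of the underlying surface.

2

Every face is a triangle and each edge borders two faces, so 3F = 2·192, giving F = 128.
χ = V − E + F = 62 − 192 + 128 = -2.
For a closed orientable surface χ = 2 − 2g, so g = (2 − (-2))/2 = 2.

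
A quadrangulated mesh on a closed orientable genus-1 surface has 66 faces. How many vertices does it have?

66

χ = 2 − 2·1 = 0, and every face is a square so 4F = 2E.
E = 4·66/2 = 132. Then V = 0 + E − F = 0 + 132 − 66 = 66.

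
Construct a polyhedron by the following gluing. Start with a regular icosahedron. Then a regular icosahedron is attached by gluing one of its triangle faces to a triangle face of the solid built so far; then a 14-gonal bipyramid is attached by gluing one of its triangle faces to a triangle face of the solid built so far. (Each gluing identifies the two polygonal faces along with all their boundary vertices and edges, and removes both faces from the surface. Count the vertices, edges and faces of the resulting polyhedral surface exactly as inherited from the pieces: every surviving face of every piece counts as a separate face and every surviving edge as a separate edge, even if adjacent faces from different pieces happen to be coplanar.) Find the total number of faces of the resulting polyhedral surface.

64

A regular icosahedron: V=12, E=30, F=20.
Attach a regular icosahedron (V=12, E=30, F=20) along a 3-gon: merge 3 vertices and 3 edges, delete both glued faces → V=21, E=57, F=38.
Attach a 14-gonal bipyramid (V=16, E=42, F=28) along a 3-gon: merge 3 vertices and 3 edges, delete both glued faces → V=34, E=96, F=64.
Check: V − E + F = 34 − 96 + 64 = 2.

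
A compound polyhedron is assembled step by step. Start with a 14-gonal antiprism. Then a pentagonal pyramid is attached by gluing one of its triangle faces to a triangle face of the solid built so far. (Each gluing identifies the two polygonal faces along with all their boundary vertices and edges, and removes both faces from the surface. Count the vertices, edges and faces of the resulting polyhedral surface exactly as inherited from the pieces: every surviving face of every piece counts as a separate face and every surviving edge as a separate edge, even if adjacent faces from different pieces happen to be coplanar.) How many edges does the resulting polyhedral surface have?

A 14-gonal antiprism: V=28, E=56, F=30.
Attach a pentagonal pyramid (V=6, E=10, F=6) along a 3-gon: merge 3 vertices and 3 edges, delete both glued faces → V=31, E=63, F=34.
Check: V − E + F = 31 − 63 + 34 = 2.

63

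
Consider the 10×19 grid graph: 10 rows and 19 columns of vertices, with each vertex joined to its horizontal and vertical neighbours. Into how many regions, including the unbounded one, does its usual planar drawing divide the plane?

163

The grid has V = 10·19 = 190 vertices and E = 10·18 + 19·9 = 351 edges.
F = 2 − V + E = 2 − 190 + 351 = 163.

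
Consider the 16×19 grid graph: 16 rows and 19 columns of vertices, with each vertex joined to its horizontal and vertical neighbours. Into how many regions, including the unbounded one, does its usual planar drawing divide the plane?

271

The grid has V = 16·19 = 304 vertices and E = 16·18 + 19·15 = 573 edges.
F = 2 − V + E = 2 − 304 + 573 = 271.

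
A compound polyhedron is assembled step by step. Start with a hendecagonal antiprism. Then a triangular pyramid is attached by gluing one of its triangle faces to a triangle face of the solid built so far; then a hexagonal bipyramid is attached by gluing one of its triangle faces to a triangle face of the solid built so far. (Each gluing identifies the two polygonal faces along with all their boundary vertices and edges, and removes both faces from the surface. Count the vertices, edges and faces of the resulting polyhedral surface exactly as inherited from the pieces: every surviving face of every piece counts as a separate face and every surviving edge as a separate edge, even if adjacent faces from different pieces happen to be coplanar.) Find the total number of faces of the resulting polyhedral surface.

A hendecagonal antiprism: V=22, E=44, F=24.
Attach a triangular pyramid (V=4, E=6, F=4) along a 3-gon: merge 3 vertices and 3 edges, delete both glued faces → V=23, E=47, F=26.
Attach a hexagonal bipyramid (V=8, E=18, F=12) along a 3-gon: merge 3 vertices and 3 edges, delete both glued faces → V=28, E=62, F=36.
Check: V − E + F = 28 − 62 + 36 = 2.

36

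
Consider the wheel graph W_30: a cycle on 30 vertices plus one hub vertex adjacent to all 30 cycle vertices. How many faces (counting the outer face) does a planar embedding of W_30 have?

31

W_30 has V = 30 + 1 = 31 vertices and E = 2·30 = 60 edges.
By Euler's formula F = 2 − V + E = 2 − 31 + 60 = 31.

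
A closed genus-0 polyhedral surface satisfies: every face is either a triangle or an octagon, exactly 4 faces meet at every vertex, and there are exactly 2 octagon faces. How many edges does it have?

32

Let x be the number of triangles; then F = 2 + x.
Edge–face incidences: 2E = 8·2 + 3·x = 16 + 3x.
Every vertex has degree 4, so 4V = 2E.
Euler: V − E + F = 2 ⇒ (2E)/4 − E + (2 + x) = 2.
Multiply by 8: 2·(2E) − 4·(2E) + 8·(2 + x) = 16, i.e. 16 + 8x − 2·(16 + 3x) = 16.
Collecting terms: 2x − 16 = 16, so 2x = 32, so x = 16.
Then 2E = 16 + 3·16 = 64, so E = 32, V = 2E/4 = 16, F = 2 + 16 = 18.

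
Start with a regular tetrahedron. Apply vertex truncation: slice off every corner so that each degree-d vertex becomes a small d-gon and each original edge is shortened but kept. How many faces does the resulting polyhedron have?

8

The base solid has V = 4, E = 6, F = 4.
Truncation replaces each original edge-end by a new vertex, so V′ = 2E = 12.
Each original edge survives, and each old vertex of degree d contributes d new edges; summing degrees gives Σd = 2E, so E′ = E + 2E = 3E = 18.
Each original face survives and each original vertex becomes one new face: F′ = F + V = 8.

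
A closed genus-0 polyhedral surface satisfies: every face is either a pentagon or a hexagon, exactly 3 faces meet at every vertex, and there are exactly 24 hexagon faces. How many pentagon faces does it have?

Let x be the number of pentagons; then F = 24 + x.
Edge–face incidences: 2E = 6·24 + 5·x = 144 + 5x.
Every vertex has degree 3, so 3V = 2E.
Euler: V − E + F = 2 ⇒ (2E)/3 − E + (24 + x) = 2.
Multiply by 6: 2·(2E) − 3·(2E) + 6·(24 + x) = 12, i.e. 144 + 6x − (144 + 5x) = 12.
Collecting terms: x = 12.
Then 2E = 144 + 5·12 = 204, so E = 102, V = 2E/3 = 68, F = 24 + 12 = 36.

12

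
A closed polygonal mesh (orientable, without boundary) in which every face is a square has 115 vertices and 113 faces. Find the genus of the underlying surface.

Every face is a square, so 2E = 4·113 = 452, giving E = 226.
χ = V − E + F = 115 − 226 + 113 = 2.
For a closed orientable surface χ = 2 − 2g, so g = (2 − (2))/2 = 0.

0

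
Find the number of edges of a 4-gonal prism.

12

A prism on an n-gon has two n-gon bases and n rectangular sides: V = 2·4 = 8, E = 3·4 = 12, F = 4 + 2 = 6.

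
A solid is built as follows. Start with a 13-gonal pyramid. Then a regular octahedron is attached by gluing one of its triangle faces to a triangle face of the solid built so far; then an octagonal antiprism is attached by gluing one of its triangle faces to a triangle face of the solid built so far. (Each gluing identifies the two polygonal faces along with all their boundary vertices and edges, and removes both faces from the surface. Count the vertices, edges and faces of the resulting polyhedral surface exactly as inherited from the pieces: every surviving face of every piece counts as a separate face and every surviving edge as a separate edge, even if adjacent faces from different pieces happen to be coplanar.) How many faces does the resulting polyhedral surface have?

A 13-gonal pyramid: V=14, E=26, F=14.
Attach a regular octahedron (V=6, E=12, F=8) along a 3-gon: merge 3 vertices and 3 edges, delete both glued faces → V=17, E=35, F=20.
Attach an octagonal antiprism (V=16, E=32, F=18) along a 3-gon: merge 3 vertices and 3 edges, delete both glued faces → V=30, E=64, F=36.
Check: V − E + F = 30 − 64 + 36 = 2.

36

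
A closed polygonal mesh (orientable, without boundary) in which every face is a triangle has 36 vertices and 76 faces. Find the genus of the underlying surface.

Every face is a triangle, so 2E = 3·76 = 228, giving E = 114.
χ = V − E + F = 36 − 114 + 76 = -2.
For a closed orientable surface χ = 2 − 2g, so g = (2 − (-2))/2 = 2.

2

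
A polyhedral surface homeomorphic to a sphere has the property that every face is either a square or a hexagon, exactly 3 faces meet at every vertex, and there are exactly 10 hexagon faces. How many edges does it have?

Let x be the number of squares; then F = 10 + x.
Edge–face incidences: 2E = 6·10 + 4·x = 60 + 4x.
Every vertex has degree 3, so 3V = 2E.
Euler: V − E + F = 2 ⇒ (2E)/3 − E + (10 + x) = 2.
Multiply by 6: 2·(2E) − 3·(2E) + 6·(10 + x) = 12, i.e. 60 + 6x − (60 + 4x) = 12.
Collecting terms: 2x = 12, so x = 6.
Then 2E = 60 + 4·6 = 84, so E = 42, V = 2E/3 = 28, F = 10 + 6 = 16.

42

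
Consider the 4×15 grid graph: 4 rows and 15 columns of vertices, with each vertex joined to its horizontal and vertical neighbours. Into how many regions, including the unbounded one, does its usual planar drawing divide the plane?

The grid has V = 4·15 = 60 vertices and E = 4·14 + 15·3 = 101 edges.
F = 2 − V + E = 2 − 60 + 101 = 43.

43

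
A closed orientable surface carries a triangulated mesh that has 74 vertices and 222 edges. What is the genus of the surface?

1

Every face is a triangle and each edge borders two faces, so 3F = 2·222, giving F = 148.
χ = V − E + F = 74 − 222 + 148 = 0.
For a closed orientable surface χ = 2 − 2g, so g = (2 − (0))/2 = 1.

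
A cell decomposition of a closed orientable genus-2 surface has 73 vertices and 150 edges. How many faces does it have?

75

For a closed orientable surface of genus 2, χ = 2 − 2·2 = -2.
F = -2 − V + E = -2 − 73 + 150 = 75.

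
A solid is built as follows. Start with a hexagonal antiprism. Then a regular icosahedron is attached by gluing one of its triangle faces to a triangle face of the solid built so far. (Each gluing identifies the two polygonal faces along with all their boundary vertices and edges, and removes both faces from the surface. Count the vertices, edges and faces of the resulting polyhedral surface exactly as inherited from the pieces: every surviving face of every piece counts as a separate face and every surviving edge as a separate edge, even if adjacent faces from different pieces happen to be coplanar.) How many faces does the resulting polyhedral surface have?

32

A hexagonal antiprism: V=12, E=24, F=14.
Attach a regular icosahedron (V=12, E=30, F=20) along a 3-gon: merge 3 vertices and 3 edges, delete both glued faces → V=21, E=51, F=32.
Check: V − E + F = 21 − 51 + 32 = 2.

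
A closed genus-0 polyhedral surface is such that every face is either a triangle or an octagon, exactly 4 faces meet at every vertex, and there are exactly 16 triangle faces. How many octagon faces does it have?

2

Let x be the number of octagons; then F = 16 + x.
Edge–face incidences: 2E = 3·16 + 8·x = 48 + 8x.
Every vertex has degree 4, so 4V = 2E.
Euler: V − E + F = 2 ⇒ (2E)/4 − E + (16 + x) = 2.
Multiply by 8: 2·(2E) − 4·(2E) + 8·(16 + x) = 16, i.e. 128 + 8x − 2·(48 + 8x) = 16.
Collecting terms: −8x + 32 = 16, so −8x = −16, so x = 2.
Then 2E = 48 + 8·2 = 64, so E = 32, V = 2E/4 = 16, F = 16 + 2 = 18.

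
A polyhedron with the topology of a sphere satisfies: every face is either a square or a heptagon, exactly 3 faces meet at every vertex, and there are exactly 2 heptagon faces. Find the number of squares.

Let x be the number of squares; then F = 2 + x.
Edge–face incidences: 2E = 7·2 + 4·x = 14 + 4x.
Every vertex has degree 3, so 3V = 2E.
Euler: V − E + F = 2 ⇒ (2E)/3 − E + (2 + x) = 2.
Multiply by 6: 2·(2E) − 3·(2E) + 6·(2 + x) = 12, i.e. 12 + 6x − (14 + 4x) = 12.
Collecting terms: 2x − 2 = 12, so 2x = 14, so x = 7.
Then 2E = 14 + 4·7 = 42, so E = 21, V = 2E/3 = 14, F = 2 + 7 = 9.

7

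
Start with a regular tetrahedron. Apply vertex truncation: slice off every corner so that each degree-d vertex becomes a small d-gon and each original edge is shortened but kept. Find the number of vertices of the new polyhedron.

12

The base solid has V = 4, E = 6, F = 4.
Truncation replaces each original edge-end by a new vertex, so V′ = 2E = 12.
Each original edge survives, and each old vertex of degree d contributes d new edges; summing degrees gives Σd = 2E, so E′ = E + 2E = 3E = 18.
Each original face survives and each original vertex becomes one new face: F′ = F + V = 8.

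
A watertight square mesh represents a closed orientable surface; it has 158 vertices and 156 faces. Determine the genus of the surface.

Every face is a square, so 2E = 4·156 = 624, giving E = 312.
χ = V − E + F = 158 − 312 + 156 = 2.
For a closed orientable surface χ = 2 − 2g, so g = (2 − (2))/2 = 0.

0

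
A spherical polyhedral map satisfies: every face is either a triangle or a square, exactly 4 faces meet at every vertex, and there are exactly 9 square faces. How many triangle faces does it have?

Let x be the number of triangles; then F = 9 + x.
Edge–face incidences: 2E = 4·9 + 3·x = 36 + 3x.
Every vertex has degree 4, so 4V = 2E.
Euler: V − E + F = 2 ⇒ (2E)/4 − E + (9 + x) = 2.
Multiply by 8: 2·(2E) − 4·(2E) + 8·(9 + x) = 16, i.e. 72 + 8x − 2·(36 + 3x) = 16.
Collecting terms: 2x = 16, so x = 8.
Then 2E = 36 + 3·8 = 60, so E = 30, V = 2E/4 = 15, F = 9 + 8 = 17.

8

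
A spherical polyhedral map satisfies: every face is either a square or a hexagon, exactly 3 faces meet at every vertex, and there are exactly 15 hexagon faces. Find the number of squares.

Let x be the number of squares; then F = 15 + x.
Edge–face incidences: 2E = 6·15 + 4·x = 90 + 4x.
Every vertex has degree 3, so 3V = 2E.
Euler: V − E + F = 2 ⇒ (2E)/3 − E + (15 + x) = 2.
Multiply by 6: 2·(2E) − 3·(2E) + 6·(15 + x) = 12, i.e. 90 + 6x − (90 + 4x) = 12.
Collecting terms: 2x = 12, so x = 6.
Then 2E = 90 + 4·6 = 114, so E = 57, V = 2E/3 = 38, F = 15 + 6 = 21.

6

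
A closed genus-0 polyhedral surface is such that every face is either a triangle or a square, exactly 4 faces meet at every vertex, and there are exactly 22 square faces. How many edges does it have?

56

Let x be the number of triangles; then F = 22 + x.
Edge–face incidences: 2E = 4·22 + 3·x = 88 + 3x.
Every vertex has degree 4, so 4V = 2E.
Euler: V − E + F = 2 ⇒ (2E)/4 − E + (22 + x) = 2.
Multiply by 8: 2·(2E) − 4·(2E) + 8·(22 + x) = 16, i.e. 176 + 8x − 2·(88 + 3x) = 16.
Collecting terms: 2x = 16, so x = 8.
Then 2E = 88 + 3·8 = 112, so E = 56, V = 2E/4 = 28, F = 22 + 8 = 30.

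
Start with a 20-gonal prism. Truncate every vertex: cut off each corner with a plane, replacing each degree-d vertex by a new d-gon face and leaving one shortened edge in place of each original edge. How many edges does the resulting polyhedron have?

The base solid has V = 40, E = 60, F = 22.
Truncation replaces each original edge-end by a new vertex, so V′ = 2E = 120.
Each original edge survives, and each old vertex of degree d contributes d new edges; summing degrees gives Σd = 2E, so E′ = E + 2E = 3E = 180.
Each original face survives and each original vertex becomes one new face: F′ = F + V = 62.

180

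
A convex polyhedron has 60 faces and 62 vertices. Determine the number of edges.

Here V − E + F = 2.
E = V + F − (2) = 62 + 60 − (2) = 120.

120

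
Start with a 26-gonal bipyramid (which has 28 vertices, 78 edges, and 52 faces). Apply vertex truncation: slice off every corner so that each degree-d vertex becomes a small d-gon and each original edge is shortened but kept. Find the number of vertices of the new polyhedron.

Truncation replaces each original edge-end by a new vertex, so V′ = 2E = 156.
Each original edge survives, and each old vertex of degree d contributes d new edges; summing degrees gives Σd = 2E, so E′ = E + 2E = 3E = 234.
Each original face survives and each original vertex becomes one new face: F′ = F + V = 80.

156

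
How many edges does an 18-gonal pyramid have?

A pyramid on an n-gon base has one n-gon and n triangles: V = 18 + 1 = 19, E = 2·18 = 36, F = 18 + 1 = 19.

36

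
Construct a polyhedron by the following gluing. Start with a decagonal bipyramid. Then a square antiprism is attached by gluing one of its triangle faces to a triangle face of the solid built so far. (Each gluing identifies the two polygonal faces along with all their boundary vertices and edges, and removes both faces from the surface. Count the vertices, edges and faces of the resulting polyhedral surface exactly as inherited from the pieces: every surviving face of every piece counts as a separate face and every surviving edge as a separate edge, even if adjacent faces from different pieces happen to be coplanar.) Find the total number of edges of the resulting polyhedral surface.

43

A decagonal bipyramid: V=12, E=30, F=20.
Attach a square antiprism (V=8, E=16, F=10) along a 3-gon: merge 3 vertices and 3 edges, delete both glued faces → V=17, E=43, F=28.
Check: V − E + F = 17 − 43 + 28 = 2.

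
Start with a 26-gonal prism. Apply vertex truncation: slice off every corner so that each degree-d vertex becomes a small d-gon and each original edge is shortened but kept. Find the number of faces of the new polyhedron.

The base solid has V = 52, E = 78, F = 28.
Truncation replaces each original edge-end by a new vertex, so V′ = 2E = 156.
Each original edge survives, and each old vertex of degree d contributes d new edges; summing degrees gives Σd = 2E, so E′ = E + 2E = 3E = 234.
Each original face survives and each original vertex becomes one new face: F′ = F + V = 80.

80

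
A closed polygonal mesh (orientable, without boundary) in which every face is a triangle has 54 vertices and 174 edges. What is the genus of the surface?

Every face is a triangle and each edge borders two faces, so 3F = 2·174, giving F = 116.
χ = V − E + F = 54 − 174 + 116 = -4.
For a closed orientable surface χ = 2 − 2g, so g = (2 − (-4))/2 = 3.

3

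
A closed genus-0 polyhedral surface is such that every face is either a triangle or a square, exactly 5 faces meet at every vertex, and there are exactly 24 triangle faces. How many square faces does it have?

Let x be the number of squares; then F = 24 + x.
Edge–face incidences: 2E = 3·24 + 4·x = 72 + 4x.
Every vertex has degree 5, so 5V = 2E.
Euler: V − E + F = 2 ⇒ (2E)/5 − E + (24 + x) = 2.
Multiply by 10: 2·(2E) − 5·(2E) + 10·(24 + x) = 20, i.e. 240 + 10x − 3·(72 + 4x) = 20.
Collecting terms: −2x + 24 = 20, so −2x = −4, so x = 2.
Then 2E = 72 + 4·2 = 80, so E = 40, V = 2E/5 = 16, F = 24 + 2 = 26.

2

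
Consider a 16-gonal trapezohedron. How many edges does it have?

64

The n-trapezohedron (dual of the n-antiprism) has V = 2·16 + 2 = 34, E = 4·16 = 64, F = 2·16 = 32.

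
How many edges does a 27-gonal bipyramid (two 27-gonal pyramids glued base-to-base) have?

81

A bipyramid over an n-gon has 2n triangular faces and n + 2 vertices: V = 27 + 2 = 29, E = 3·27 = 81, F = 2·27 = 54.
Check: V − E + F = 29 − 81 + 54 = 2.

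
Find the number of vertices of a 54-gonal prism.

108

A prism on an n-gon has two n-gon bases and n rectangular sides: V = 2·54 = 108, E = 3·54 = 162, F = 54 + 2 = 56.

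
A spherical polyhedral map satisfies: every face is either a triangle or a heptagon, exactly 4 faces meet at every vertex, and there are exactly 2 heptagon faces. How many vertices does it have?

14

Let x be the number of triangles; then F = 2 + x.
Edge–face incidences: 2E = 7·2 + 3·x = 14 + 3x.
Every vertex has degree 4, so 4V = 2E.
Euler: V − E + F = 2 ⇒ (2E)/4 − E + (2 + x) = 2.
Multiply by 8: 2·(2E) − 4·(2E) + 8·(2 + x) = 16, i.e. 16 + 8x − 2·(14 + 3x) = 16.
Collecting terms: 2x − 12 = 16, so 2x = 28, so x = 14.
Then 2E = 14 + 3·14 = 56, so E = 28, V = 2E/4 = 14, F = 2 + 14 = 16.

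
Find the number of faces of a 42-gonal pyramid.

A pyramid on an n-gon base has one n-gon and n triangles: V = 42 + 1 = 43, E = 2·42 = 84, F = 42 + 1 = 43.

43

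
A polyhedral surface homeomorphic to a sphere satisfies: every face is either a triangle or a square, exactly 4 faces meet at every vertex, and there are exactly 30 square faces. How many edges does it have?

72

Let x be the number of triangles; then F = 30 + x.
Edge–face incidences: 2E = 4·30 + 3·x = 120 + 3x.
Every vertex has degree 4, so 4V = 2E.
Euler: V − E + F = 2 ⇒ (2E)/4 − E + (30 + x) = 2.
Multiply by 8: 2·(2E) − 4·(2E) + 8·(30 + x) = 16, i.e. 240 + 8x − 2·(120 + 3x) = 16.
Collecting terms: 2x = 16, so x = 8.
Then 2E = 120 + 3·8 = 144, so E = 72, V = 2E/4 = 36, F = 30 + 8 = 38.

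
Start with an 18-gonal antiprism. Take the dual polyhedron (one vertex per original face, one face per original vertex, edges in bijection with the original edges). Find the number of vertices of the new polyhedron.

The base solid has V = 36, E = 72, F = 38.
The dual swaps V and F and preserves E: V′ = F = 38, E′ = E = 72, F′ = V = 36.

38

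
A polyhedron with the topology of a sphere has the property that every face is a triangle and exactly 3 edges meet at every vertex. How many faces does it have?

4

Each face has 3 edges and each edge borders two faces, so 2E = 3F.
Each vertex has degree 3, so 3V = 2E and hence V = 3F/3.
Euler: V − E + F = 2 ⇒ (3F/3) − (3F/2) + F = 2.
Multiply by 6: (6 − 9 + 6)F = 12, i.e. 3F = 12.
So F = 4, E = 3·4/2 = 6, V = 3·4/3 = 4.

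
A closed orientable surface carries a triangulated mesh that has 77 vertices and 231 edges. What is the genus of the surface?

1

Every face is a triangle and each edge borders two faces, so 3F = 2·231, giving F = 154.
χ = V − E + F = 77 − 231 + 154 = 0.
For a closed orientable surface χ = 2 − 2g, so g = (2 − (0))/2 = 1.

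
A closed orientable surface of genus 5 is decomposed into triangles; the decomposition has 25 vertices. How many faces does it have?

χ = 2 − 2·5 = -8, and every face is a triangle so 3F = 2E.
V − E + F = -8 with E = 3F/2 gives 25 − (3/2 − 1)·F = -8, so F = 66 and E = 99.

66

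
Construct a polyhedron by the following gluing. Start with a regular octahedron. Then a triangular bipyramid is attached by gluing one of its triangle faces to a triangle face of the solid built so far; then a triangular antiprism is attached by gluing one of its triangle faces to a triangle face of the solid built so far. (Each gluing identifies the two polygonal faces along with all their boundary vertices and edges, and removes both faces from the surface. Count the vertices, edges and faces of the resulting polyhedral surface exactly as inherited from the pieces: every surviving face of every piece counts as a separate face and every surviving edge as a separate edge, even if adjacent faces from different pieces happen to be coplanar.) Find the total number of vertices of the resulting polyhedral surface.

A regular octahedron: V=6, E=12, F=8.
Attach a triangular bipyramid (V=5, E=9, F=6) along a 3-gon: merge 3 vertices and 3 edges, delete both glued faces → V=8, E=18, F=12.
Attach a triangular antiprism (V=6, E=12, F=8) along a 3-gon: merge 3 vertices and 3 edges, delete both glued faces → V=11, E=27, F=18.
Check: V − E + F = 11 − 27 + 18 = 2.

11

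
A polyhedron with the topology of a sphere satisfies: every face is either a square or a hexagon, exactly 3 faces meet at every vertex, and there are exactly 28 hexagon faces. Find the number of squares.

6

Let x be the number of squares; then F = 28 + x.
Edge–face incidences: 2E = 6·28 + 4·x = 168 + 4x.
Every vertex has degree 3, so 3V = 2E.
Euler: V − E + F = 2 ⇒ (2E)/3 − E + (28 + x) = 2.
Multiply by 6: 2·(2E) − 3·(2E) + 6·(28 + x) = 12, i.e. 168 + 6x − (168 + 4x) = 12.
Collecting terms: 2x = 12, so x = 6.
Then 2E = 168 + 4·6 = 192, so E = 96, V = 2E/3 = 64, F = 28 + 6 = 34.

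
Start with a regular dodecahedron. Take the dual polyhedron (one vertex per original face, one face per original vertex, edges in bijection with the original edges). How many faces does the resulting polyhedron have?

20

The base solid has V = 20, E = 30, F = 12.
The dual swaps V and F and preserves E: V′ = F = 12, E′ = E = 30, F′ = V = 20.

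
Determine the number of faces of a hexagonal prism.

8

A prism on an n-gon has two n-gon bases and n rectangular sides: V = 2·6 = 12, E = 3·6 = 18, F = 6 + 2 = 8.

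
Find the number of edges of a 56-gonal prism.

168

A prism on an n-gon has two n-gon bases and n rectangular sides: V = 2·56 = 112, E = 3·56 = 168, F = 56 + 2 = 58.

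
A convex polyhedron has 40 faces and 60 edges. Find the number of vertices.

22

Here V − E + F = 2.
V = 2 + E − F = 2 + 60 − 40 = 22.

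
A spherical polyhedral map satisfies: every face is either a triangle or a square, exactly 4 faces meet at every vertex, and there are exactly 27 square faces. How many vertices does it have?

Let x be the number of triangles; then F = 27 + x.
Edge–face incidences: 2E = 4·27 + 3·x = 108 + 3x.
Every vertex has degree 4, so 4V = 2E.
Euler: V − E + F = 2 ⇒ (2E)/4 − E + (27 + x) = 2.
Multiply by 8: 2·(2E) − 4·(2E) + 8·(27 + x) = 16, i.e. 216 + 8x − 2·(108 + 3x) = 16.
Collecting terms: 2x = 16, so x = 8.
Then 2E = 108 + 3·8 = 132, so E = 66, V = 2E/4 = 33, F = 27 + 8 = 35.

33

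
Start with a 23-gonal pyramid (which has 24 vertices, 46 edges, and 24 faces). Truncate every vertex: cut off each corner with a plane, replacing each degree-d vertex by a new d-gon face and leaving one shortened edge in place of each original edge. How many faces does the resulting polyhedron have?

Truncation replaces each original edge-end by a new vertex, so V′ = 2E = 92.
Each original edge survives, and each old vertex of degree d contributes d new edges; summing degrees gives Σd = 2E, so E′ = E + 2E = 3E = 138.
Each original face survives and each original vertex becomes one new face: F′ = F + V = 48.

48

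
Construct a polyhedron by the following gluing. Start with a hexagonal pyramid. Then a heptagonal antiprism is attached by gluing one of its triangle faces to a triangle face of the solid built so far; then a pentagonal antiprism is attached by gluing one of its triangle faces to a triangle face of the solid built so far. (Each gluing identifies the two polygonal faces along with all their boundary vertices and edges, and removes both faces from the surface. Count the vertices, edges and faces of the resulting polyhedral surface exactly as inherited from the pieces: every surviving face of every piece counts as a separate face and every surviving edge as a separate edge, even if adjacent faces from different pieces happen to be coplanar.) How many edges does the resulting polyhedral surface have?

54

A hexagonal pyramid: V=7, E=12, F=7.
Attach a heptagonal antiprism (V=14, E=28, F=16) along a 3-gon: merge 3 vertices and 3 edges, delete both glued faces → V=18, E=37, F=21.
Attach a pentagonal antiprism (V=10, E=20, F=12) along a 3-gon: merge 3 vertices and 3 edges, delete both glued faces → V=25, E=54, F=31.
Check: V − E + F = 25 − 54 + 31 = 2.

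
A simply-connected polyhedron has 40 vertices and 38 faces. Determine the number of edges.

76

Here V − E + F = 2.
E = V + F − (2) = 40 + 38 − (2) = 76.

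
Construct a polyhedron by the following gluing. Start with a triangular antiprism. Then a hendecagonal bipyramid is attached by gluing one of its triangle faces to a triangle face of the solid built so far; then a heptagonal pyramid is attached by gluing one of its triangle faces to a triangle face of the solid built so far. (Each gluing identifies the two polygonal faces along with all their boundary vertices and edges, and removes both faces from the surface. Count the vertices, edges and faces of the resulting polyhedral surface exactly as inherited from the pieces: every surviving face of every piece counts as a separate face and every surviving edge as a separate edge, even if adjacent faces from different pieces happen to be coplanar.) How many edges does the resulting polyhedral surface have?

A triangular antiprism: V=6, E=12, F=8.
Attach a hendecagonal bipyramid (V=13, E=33, F=22) along a 3-gon: merge 3 vertices and 3 edges, delete both glued faces → V=16, E=42, F=28.
Attach a heptagonal pyramid (V=8, E=14, F=8) along a 3-gon: merge 3 vertices and 3 edges, delete both glued faces → V=21, E=53, F=34.
Check: V − E + F = 21 − 53 + 34 = 2.

53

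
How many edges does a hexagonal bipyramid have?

18

A bipyramid over an n-gon has 2n triangular faces and n + 2 vertices: V = 6 + 2 = 8, E = 3·6 = 18, F = 2·6 = 12.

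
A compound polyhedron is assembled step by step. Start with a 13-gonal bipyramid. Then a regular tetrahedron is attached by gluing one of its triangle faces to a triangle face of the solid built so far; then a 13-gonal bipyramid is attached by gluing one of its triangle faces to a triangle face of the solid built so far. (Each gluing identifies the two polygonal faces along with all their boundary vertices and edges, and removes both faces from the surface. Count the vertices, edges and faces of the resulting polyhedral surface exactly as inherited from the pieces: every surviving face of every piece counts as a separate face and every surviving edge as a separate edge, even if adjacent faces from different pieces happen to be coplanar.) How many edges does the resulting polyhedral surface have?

78

A 13-gonal bipyramid: V=15, E=39, F=26.
Attach a regular tetrahedron (V=4, E=6, F=4) along a 3-gon: merge 3 vertices and 3 edges, delete both glued faces → V=16, E=42, F=28.
Attach a 13-gonal bipyramid (V=15, E=39, F=26) along a 3-gon: merge 3 vertices and 3 edges, delete both glued faces → V=28, E=78, F=52.
Check: V − E + F = 28 − 78 + 52 = 2.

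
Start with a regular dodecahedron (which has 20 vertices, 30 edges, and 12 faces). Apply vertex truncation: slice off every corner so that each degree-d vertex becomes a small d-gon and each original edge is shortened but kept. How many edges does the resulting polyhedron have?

90

Truncation replaces each original edge-end by a new vertex, so V′ = 2E = 60.
Each original edge survives, and each old vertex of degree d contributes d new edges; summing degrees gives Σd = 2E, so E′ = E + 2E = 3E = 90.
Each original face survives and each original vertex becomes one new face: F′ = F + V = 32.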